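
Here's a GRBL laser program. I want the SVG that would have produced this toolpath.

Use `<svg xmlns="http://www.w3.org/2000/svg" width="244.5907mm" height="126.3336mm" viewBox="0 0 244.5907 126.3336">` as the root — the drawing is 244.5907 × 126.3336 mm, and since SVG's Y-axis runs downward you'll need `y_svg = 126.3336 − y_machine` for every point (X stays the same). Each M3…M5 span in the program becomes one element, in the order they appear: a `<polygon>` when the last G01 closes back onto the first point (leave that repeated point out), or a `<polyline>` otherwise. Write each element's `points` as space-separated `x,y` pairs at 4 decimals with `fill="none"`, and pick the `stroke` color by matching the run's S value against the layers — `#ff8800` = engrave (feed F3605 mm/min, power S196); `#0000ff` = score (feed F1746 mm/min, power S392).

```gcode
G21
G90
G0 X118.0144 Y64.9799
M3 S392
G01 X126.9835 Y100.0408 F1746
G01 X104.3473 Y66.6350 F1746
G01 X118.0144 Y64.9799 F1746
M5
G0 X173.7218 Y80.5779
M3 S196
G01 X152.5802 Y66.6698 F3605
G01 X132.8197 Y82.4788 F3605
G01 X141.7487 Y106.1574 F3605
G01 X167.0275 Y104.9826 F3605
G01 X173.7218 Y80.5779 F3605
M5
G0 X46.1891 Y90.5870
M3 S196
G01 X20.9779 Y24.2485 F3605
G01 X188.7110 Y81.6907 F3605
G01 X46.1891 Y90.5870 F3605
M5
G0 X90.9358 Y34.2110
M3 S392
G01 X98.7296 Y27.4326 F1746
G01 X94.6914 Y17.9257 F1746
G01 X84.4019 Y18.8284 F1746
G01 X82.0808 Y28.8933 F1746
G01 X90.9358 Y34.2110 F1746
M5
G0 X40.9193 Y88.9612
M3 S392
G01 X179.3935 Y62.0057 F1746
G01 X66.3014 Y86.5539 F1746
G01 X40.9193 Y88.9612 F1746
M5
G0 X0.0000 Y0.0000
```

<svg xmlns="http://www.w3.org/2000/svg" width="244.5907mm" height="126.3336mm" viewBox="0 0 244.5907 126.3336">
  <polygon points="118.0144,61.3537 126.9835,26.2928 104.3473,59.6986" fill="none" stroke="#0000ff"/>
  <polygon points="173.7218,45.7557 152.5802,59.6638 132.8197,43.8548 141.7487,20.1762 167.0275,21.3510" fill="none" stroke="#ff8800"/>
  <polygon points="46.1891,35.7466 20.9779,102.0851 188.7110,44.6429" fill="none" stroke="#ff8800"/>
  <polygon points="90.9358,92.1226 98.7296,98.9010 94.6914,108.4079 84.4019,107.5052 82.0808,97.4403" fill="none" stroke="#0000ff"/>
  <polygon points="40.9193,37.3724 179.3935,64.3279 66.3014,39.7797" fill="none" stroke="#0000ff"/>
</svg>

y_svg = 126.3336 − y_m.

[1] S392→`#0000ff` (score); closed run; points: 118.0144,61.3537 126.9835,26.2928 104.3473,59.6986

[2] S196→`#ff8800` (engrave); closed run; points: 173.7218,45.7557 152.5802,59.6638 132.8197,43.8548 141.7487,20.1762 167.0275,21.3510

[3] S196→`#ff8800` (engrave); closed run; points: 46.1891,35.7466 20.9779,102.0851 188.7110,44.6429

[4] S392→`#0000ff` (score); closed run; points: 90.9358,92.1226 98.7296,98.9010 94.6914,108.4079 84.4019,107.5052 82.0808,97.4403

[5] S392→`#0000ff` (score); closed run; points: 40.9193,37.3724 179.3935,64.3279 66.3014,39.7797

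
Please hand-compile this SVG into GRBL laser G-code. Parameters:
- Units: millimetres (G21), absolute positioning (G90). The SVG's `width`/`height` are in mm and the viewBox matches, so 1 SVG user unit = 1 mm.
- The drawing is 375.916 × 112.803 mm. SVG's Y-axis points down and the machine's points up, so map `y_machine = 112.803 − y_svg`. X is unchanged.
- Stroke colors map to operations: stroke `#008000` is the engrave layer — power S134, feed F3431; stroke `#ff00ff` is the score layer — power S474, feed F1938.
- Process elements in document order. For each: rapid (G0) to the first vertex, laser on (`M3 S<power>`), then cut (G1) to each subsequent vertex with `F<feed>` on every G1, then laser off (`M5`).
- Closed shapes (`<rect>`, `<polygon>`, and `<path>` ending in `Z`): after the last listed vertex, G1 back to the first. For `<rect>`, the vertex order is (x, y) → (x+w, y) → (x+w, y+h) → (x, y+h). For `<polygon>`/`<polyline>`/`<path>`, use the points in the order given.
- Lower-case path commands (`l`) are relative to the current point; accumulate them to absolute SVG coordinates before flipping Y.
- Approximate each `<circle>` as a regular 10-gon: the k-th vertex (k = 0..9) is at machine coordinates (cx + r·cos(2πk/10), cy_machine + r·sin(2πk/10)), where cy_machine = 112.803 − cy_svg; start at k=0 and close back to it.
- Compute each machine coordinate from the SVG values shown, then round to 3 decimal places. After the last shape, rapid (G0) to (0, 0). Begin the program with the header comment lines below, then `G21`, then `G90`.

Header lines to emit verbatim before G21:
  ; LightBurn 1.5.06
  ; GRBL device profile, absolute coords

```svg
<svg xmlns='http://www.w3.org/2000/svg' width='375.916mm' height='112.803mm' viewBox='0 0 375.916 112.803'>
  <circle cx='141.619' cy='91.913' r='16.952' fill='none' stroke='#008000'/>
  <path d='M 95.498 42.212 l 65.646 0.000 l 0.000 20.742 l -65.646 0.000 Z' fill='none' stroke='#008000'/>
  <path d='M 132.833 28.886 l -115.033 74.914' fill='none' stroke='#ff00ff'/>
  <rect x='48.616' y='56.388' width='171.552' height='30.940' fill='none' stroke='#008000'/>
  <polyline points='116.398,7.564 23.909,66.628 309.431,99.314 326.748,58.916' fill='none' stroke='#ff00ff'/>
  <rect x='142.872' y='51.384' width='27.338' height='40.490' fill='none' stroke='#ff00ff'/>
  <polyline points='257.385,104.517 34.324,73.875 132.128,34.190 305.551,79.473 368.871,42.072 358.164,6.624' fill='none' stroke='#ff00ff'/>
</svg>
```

1 u = 1 mm; y_m = 112.803 − y.

[1] `<circle>` circle, #008000→engrave S134 F3431: (158.571,20.890) → (155.333,30.854) → (146.857,37.012) → (136.381,37.012) → (127.905,30.854) → (124.667,20.890) → (127.905,10.926) → (136.381,4.768) → (146.857,4.768) → (155.333,10.926) → (158.571,20.890) (closed)

[2] `<path>` rectangle, #008000→engrave S134 F3431: (95.498,70.591) → (161.144,70.591) → (161.144,49.849) → (95.498,49.849) → (95.498,70.591) (closed)

[3] `<path>` line segment, #ff00ff→score S474 F1938: (132.833,83.917) → (17.800,9.003)

[4] `<rect>` rectangle, #008000→engrave S134 F3431: (48.616,56.415) → (220.168,56.415) → (220.168,25.475) → (48.616,25.475) → (48.616,56.415) (closed)

[5] `<polyline>` open polyline, #ff00ff→score S474 F1938: (116.398,105.239) → (23.909,46.175) → (309.431,13.489) → (326.748,53.887)

[6] `<rect>` rectangle, #ff00ff→score S474 F1938: (142.872,61.419) → (170.210,61.419) → (170.210,20.929) → (142.872,20.929) → (142.872,61.419) (closed)

[7] `<polyline>` open polyline, #ff00ff→score S474 F1938: (257.385,8.286) → (34.324,38.928) → (132.128,78.613) → (305.551,33.330) → (368.871,70.731) → (358.164,106.179)

; LightBurn 1.5.06
; GRBL device profile, absolute coords
G21
G90
G0 X158.571 Y20.890
M3 S134
G1 X155.333 Y30.854 F3431
G1 X146.857 Y37.012 F3431
G1 X136.381 Y37.012 F3431
G1 X127.905 Y30.854 F3431
G1 X124.667 Y20.890 F3431
G1 X127.905 Y10.926 F3431
G1 X136.381 Y4.768 F3431
G1 X146.857 Y4.768 F3431
G1 X155.333 Y10.926 F3431
G1 X158.571 Y20.890 F3431
M5
G0 X95.498 Y70.591
M3 S134
G1 X161.144 Y70.591 F3431
G1 X161.144 Y49.849 F3431
G1 X95.498 Y49.849 F3431
G1 X95.498 Y70.591 F3431
M5
G0 X132.833 Y83.917
M3 S474
G1 X17.800 Y9.003 F1938
M5
G0 X48.616 Y56.415
M3 S134
G1 X220.168 Y56.415 F3431
G1 X220.168 Y25.475 F3431
G1 X48.616 Y25.475 F3431
G1 X48.616 Y56.415 F3431
M5
G0 X116.398 Y105.239
M3 S474
G1 X23.909 Y46.175 F1938
G1 X309.431 Y13.489 F1938
G1 X326.748 Y53.887 F1938
M5
G0 X142.872 Y61.419
M3 S474
G1 X170.210 Y61.419 F1938
G1 X170.210 Y20.929 F1938
G1 X142.872 Y20.929 F1938
G1 X142.872 Y61.419 F1938
M5
G0 X257.385 Y8.286
M3 S474
G1 X34.324 Y38.928 F1938
G1 X132.128 Y78.613 F1938
G1 X305.551 Y33.330 F1938
G1 X368.871 Y70.731 F1938
G1 X358.164 Y106.179 F1938
M5
G0 X0.000 Y0.000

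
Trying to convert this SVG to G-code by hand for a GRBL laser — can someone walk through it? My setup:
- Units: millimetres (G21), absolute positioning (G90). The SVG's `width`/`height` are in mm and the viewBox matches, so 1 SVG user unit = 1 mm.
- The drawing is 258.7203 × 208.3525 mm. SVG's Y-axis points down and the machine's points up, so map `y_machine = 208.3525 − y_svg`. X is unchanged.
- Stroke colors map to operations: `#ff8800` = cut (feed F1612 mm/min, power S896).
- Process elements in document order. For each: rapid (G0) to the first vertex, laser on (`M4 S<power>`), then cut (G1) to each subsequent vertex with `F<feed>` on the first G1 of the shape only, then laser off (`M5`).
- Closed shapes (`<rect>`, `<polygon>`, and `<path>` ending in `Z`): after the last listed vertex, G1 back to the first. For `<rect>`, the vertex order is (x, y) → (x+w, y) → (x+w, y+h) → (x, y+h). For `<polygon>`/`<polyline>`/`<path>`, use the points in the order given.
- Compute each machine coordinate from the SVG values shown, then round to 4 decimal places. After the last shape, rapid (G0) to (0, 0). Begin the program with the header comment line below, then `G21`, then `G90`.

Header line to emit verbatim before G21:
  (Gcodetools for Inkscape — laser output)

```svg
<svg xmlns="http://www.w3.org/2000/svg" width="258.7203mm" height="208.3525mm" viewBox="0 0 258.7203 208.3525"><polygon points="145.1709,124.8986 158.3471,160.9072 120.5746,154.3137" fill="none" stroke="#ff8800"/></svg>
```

viewBox `0 0 258.7203 208.3525` with mm width/height → 1 unit = 1 mm. Flip: y_m = 208.3525 − y_svg.

**Shape 1** — `<polygon>` regular polygon, stroke `#ff8800` → cut (S896, F1612). Machine vertices: (145.1709,83.4539) → (158.3471,47.4453) → (120.5746,54.0388) → (145.1709,83.4539). Closed: final G1 returns to the first vertex.

(Gcodetools for Inkscape — laser output)
G21
G90
G0 X145.1709 Y83.4539
M4 S896
G1 X158.3471 Y47.4453 F1612
G1 X120.5746 Y54.0388
G1 X145.1709 Y83.4539
M5
G0 X0.0000 Y0.0000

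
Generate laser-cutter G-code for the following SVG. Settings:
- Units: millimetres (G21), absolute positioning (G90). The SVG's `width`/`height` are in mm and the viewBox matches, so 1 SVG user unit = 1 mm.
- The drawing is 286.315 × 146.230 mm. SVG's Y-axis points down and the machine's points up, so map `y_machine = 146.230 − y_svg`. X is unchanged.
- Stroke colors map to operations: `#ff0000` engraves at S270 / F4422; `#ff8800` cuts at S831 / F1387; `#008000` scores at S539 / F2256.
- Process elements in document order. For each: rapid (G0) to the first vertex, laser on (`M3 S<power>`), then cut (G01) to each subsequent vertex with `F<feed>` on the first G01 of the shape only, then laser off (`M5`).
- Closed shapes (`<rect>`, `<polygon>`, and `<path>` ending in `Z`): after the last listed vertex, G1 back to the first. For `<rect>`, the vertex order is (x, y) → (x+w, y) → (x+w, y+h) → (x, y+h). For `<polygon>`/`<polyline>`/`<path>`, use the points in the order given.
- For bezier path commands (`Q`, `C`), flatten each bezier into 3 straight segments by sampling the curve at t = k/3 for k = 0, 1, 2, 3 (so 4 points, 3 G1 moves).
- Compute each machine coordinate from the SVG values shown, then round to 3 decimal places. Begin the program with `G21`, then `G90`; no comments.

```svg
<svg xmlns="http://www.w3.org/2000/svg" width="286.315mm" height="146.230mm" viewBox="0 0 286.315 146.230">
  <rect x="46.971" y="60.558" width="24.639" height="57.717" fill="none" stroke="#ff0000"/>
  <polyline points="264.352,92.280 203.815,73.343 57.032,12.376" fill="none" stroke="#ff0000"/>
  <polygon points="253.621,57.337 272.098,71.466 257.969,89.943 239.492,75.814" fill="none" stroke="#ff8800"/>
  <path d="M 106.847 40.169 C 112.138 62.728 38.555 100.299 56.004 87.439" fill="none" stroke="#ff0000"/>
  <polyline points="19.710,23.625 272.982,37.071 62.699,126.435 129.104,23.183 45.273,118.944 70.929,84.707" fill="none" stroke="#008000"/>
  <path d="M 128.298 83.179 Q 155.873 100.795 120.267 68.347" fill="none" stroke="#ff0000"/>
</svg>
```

G21
G90
G0 X46.971 Y85.672
M3 S270
G01 X71.610 Y85.672 F4422
G01 X71.610 Y27.955
G01 X46.971 Y27.955
G01 X46.971 Y85.672
M5
G0 X264.352 Y53.950
M3 S270
G01 X203.815 Y72.887 F4422
G01 X57.032 Y133.854
M5
G0 X253.621 Y88.893
M3 S831
G01 X272.098 Y74.764 F1387
G01 X257.969 Y56.287
G01 X239.492 Y70.416
G01 X253.621 Y88.893
M5
G0 X106.847 Y106.061
M3 S270
G01 X92.139 Y80.922 F4422
G01 X62.606 Y60.318
G01 X56.004 Y58.791
M5
G0 X19.710 Y122.605
M3 S539
G01 X272.982 Y109.159 F2256
G01 X62.699 Y19.795
G01 X129.104 Y123.047
G01 X45.273 Y27.286
G01 X70.929 Y61.523
M5
G0 X128.298 Y63.051
M3 S270
G01 X139.661 Y56.870 F4422
G01 X136.984 Y61.814
G01 X120.267 Y77.883
M5

viewBox `0 0 286.315 146.230` with mm width/height → 1 unit = 1 mm. Flip: y_m = 146.230 − y_svg.

**Shape 1** — `<rect>` rectangle, stroke `#ff0000` → engrave (S270, F4422). Machine vertices: (46.971,85.672) → (71.610,85.672) → (71.610,27.955) → (46.971,27.955) → (46.971,85.672). Closed: final G1 returns to the first vertex.

**Shape 2** — `<polyline>` open polyline, stroke `#ff0000` → engrave (S270, F4422). Machine vertices: (264.352,53.950) → (203.815,72.887) → (57.032,133.854). Open path.

**Shape 3** — `<polygon>` regular polygon, stroke `#ff8800` → cut (S831, F1387). Machine vertices: (253.621,88.893) → (272.098,74.764) → (257.969,56.287) → (239.492,70.416) → (253.621,88.893). Closed: final G1 returns to the first vertex.

**Shape 4** — `<path>` cubic bezier, stroke `#ff0000` → engrave (S270, F4422). Control points (SVG): P0=(106.847,40.169), P1=(112.138,62.728), P2=(38.555,100.299), P3=(56.004,87.439); sampled at t=k/3. Machine vertices: (106.847,106.061) → (92.139,80.922) → (62.606,60.318) → (56.004,58.791). Open path.

**Shape 5** — `<polyline>` open polyline, stroke `#008000` → score (S539, F2256). Machine vertices: (19.710,122.605) → (272.982,109.159) → (62.699,19.795) → (129.104,123.047) → (45.273,27.286) → (70.929,61.523). Open path.

**Shape 6** — `<path>` quadratic bezier, stroke `#ff0000` → engrave (S270, F4422). Control points (SVG): P0=(128.298,83.179), P1=(155.873,100.795), P2=(120.267,68.347); sampled at t=k/3. Machine vertices: (128.298,63.051) → (139.661,56.870) → (136.984,61.814) → (120.267,77.883). Open path.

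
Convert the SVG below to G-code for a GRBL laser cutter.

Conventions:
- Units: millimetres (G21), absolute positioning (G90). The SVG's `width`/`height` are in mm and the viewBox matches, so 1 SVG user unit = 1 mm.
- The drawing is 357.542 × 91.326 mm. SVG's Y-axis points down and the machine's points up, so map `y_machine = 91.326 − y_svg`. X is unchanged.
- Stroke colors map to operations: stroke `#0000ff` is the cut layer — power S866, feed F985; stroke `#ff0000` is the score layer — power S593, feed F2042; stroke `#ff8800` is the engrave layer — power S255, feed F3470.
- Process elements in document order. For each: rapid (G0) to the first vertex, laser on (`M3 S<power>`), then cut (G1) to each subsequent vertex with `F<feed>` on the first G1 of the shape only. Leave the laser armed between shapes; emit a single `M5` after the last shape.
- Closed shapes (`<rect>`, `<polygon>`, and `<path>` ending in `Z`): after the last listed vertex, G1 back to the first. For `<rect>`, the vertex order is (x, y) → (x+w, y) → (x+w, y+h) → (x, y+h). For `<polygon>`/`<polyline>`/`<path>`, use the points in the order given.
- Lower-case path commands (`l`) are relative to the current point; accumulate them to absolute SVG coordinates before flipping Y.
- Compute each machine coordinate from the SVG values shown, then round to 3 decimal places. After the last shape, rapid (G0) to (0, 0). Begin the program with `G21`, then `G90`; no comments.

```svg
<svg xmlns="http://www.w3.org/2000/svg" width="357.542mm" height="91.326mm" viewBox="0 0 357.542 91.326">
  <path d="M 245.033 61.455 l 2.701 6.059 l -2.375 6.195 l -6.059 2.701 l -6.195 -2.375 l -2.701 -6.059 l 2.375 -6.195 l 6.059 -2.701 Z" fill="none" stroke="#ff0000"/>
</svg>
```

1 u = 1 mm; y_m = 91.326 − y.

[1] `<path>` regular polygon, #ff0000→score S593 F2042: (245.033,29.871) → (247.734,23.812) → (245.359,17.617) → (239.300,14.916) → (233.105,17.291) → (230.404,23.350) → (232.779,29.545) → (238.838,32.246) → (245.033,29.871) (closed)

G21
G90
G0 X245.033 Y29.871
M3 S593
G1 X247.734 Y23.812 F2042
G1 X245.359 Y17.617
G1 X239.300 Y14.916
G1 X233.105 Y17.291
G1 X230.404 Y23.350
G1 X232.779 Y29.545
G1 X238.838 Y32.246
G1 X245.033 Y29.871
M5
G0 X0.000 Y0.000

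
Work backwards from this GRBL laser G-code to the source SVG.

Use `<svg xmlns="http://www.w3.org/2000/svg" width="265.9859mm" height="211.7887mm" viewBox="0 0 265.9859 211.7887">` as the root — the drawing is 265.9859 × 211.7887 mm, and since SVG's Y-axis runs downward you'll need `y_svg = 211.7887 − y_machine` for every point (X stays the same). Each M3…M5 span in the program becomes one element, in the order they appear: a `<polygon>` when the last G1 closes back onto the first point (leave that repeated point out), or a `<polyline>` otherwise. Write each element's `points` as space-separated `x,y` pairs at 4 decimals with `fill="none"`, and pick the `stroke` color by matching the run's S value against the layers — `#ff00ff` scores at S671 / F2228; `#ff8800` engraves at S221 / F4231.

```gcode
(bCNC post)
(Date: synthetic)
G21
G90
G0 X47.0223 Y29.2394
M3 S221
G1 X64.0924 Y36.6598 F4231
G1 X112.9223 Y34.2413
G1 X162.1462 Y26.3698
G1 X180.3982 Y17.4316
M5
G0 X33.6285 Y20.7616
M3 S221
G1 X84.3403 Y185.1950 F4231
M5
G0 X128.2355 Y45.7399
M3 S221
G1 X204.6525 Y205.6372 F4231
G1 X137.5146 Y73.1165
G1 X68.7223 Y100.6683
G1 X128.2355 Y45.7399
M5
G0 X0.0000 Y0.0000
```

Each laser-on run becomes one SVG element. Flip Y back into SVG space with y_svg = 211.7887 − y_machine. Every run uses S221, so all elements get stroke `#ff8800` (engrave).

Run 1: The run is open, so emit a `<polyline>` with points (Y-flipped): 47.0223,182.5493 64.0924,175.1289 112.9223,177.5474 162.1462,185.4189 180.3982,194.3571.

Run 2: The run is open, so emit a `<polyline>` with points (Y-flipped): 33.6285,191.0271 84.3403,26.5937.

Run 3: The run returns to its start, so emit a `<polygon>` with points (Y-flipped): 128.2355,166.0488 204.6525,6.1515 137.5146,138.6722 68.7223,111.1204.

<svg xmlns="http://www.w3.org/2000/svg" width="265.9859mm" height="211.7887mm" viewBox="0 0 265.9859 211.7887">
  <polyline points="47.0223,182.5493 64.0924,175.1289 112.9223,177.5474 162.1462,185.4189 180.3982,194.3571" fill="none" stroke="#ff8800"/>
  <polyline points="33.6285,191.0271 84.3403,26.5937" fill="none" stroke="#ff8800"/>
  <polygon points="128.2355,166.0488 204.6525,6.1515 137.5146,138.6722 68.7223,111.1204" fill="none" stroke="#ff8800"/>
</svg>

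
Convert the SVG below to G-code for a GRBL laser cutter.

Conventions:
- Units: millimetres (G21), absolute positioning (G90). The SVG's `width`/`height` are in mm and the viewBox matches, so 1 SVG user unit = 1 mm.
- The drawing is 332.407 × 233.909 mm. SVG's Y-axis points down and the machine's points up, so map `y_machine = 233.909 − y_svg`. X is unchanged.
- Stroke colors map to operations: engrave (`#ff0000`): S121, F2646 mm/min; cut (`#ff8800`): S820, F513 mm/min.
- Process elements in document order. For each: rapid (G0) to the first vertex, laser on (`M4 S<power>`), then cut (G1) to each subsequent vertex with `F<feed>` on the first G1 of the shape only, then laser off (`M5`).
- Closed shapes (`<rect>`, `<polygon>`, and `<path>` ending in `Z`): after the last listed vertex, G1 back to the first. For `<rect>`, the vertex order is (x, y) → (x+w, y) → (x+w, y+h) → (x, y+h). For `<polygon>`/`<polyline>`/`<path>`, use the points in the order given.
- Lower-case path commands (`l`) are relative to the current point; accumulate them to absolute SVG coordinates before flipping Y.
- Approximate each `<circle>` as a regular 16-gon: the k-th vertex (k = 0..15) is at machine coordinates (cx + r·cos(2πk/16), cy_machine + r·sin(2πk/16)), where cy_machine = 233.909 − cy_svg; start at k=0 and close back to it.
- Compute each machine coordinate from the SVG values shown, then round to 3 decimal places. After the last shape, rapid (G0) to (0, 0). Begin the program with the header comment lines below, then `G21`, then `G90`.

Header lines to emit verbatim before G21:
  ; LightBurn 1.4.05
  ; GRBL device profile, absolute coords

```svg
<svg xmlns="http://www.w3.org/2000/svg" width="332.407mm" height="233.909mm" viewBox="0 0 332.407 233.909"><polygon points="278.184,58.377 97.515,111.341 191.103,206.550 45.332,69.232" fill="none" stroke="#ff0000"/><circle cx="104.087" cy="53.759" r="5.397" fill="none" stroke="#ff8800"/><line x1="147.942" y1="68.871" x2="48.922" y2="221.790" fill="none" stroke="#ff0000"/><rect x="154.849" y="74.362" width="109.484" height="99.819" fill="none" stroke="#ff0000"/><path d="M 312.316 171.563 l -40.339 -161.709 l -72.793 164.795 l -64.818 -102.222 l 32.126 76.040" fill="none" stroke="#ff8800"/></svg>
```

; LightBurn 1.4.05
; GRBL device profile, absolute coords
G21
G90
G0 X278.184 Y175.532
M4 S121
G1 X97.515 Y122.568 F2646
G1 X191.103 Y27.359
G1 X45.332 Y164.677
G1 X278.184 Y175.532
M5
G0 X109.484 Y180.150
M4 S820
G1 X109.073 Y182.215 F513
G1 X107.903 Y183.966
G1 X106.152 Y185.136
G1 X104.087 Y185.547
G1 X102.022 Y185.136
G1 X100.271 Y183.966
G1 X99.101 Y182.215
G1 X98.690 Y180.150
G1 X99.101 Y178.085
G1 X100.271 Y176.334
G1 X102.022 Y175.164
G1 X104.087 Y174.753
G1 X106.152 Y175.164
G1 X107.903 Y176.334
G1 X109.073 Y178.085
G1 X109.484 Y180.150
M5
G0 X147.942 Y165.038
M4 S121
G1 X48.922 Y12.119 F2646
M5
G0 X154.849 Y159.547
M4 S121
G1 X264.333 Y159.547 F2646
G1 X264.333 Y59.728
G1 X154.849 Y59.728
G1 X154.849 Y159.547
M5
G0 X312.316 Y62.346
M4 S820
G1 X271.977 Y224.055 F513
G1 X199.184 Y59.260
G1 X134.366 Y161.482
G1 X166.492 Y85.442
M5
G0 X0.000 Y0.000

viewBox `0 0 332.407 233.909` with mm width/height → 1 unit = 1 mm. Flip: y_m = 233.909 − y_svg.

**Shape 1** — `<polygon>` closed polygon, stroke `#ff0000` → engrave (S121, F2646). Machine vertices: (278.184,175.532) → (97.515,122.568) → (191.103,27.359) → (45.332,164.677) → (278.184,175.532). Closed: final G1 returns to the first vertex.

**Shape 2** — `<circle>` circle, stroke `#ff8800` → cut (S820, F513). Machine vertices: (109.484,180.150) → (109.073,182.215) → (107.903,183.966) → (106.152,185.136) → (104.087,185.547) → (102.022,185.136) → (100.271,183.966) → (99.101,182.215) → (98.690,180.150) → (99.101,178.085) → (100.271,176.334) → (102.022,175.164) → (104.087,174.753) → (106.152,175.164) → (107.903,176.334) → (109.073,178.085) → (109.484,180.150). Closed: final G1 returns to the first vertex.

**Shape 3** — `<line>` line segment, stroke `#ff0000` → engrave (S121, F2646). Machine vertices: (147.942,165.038) → (48.922,12.119). Open path.

**Shape 4** — `<rect>` rectangle, stroke `#ff0000` → engrave (S121, F2646). Machine vertices: (154.849,159.547) → (264.333,159.547) → (264.333,59.728) → (154.849,59.728) → (154.849,159.547). Closed: final G1 returns to the first vertex.

**Shape 5** — `<path>` open polyline, stroke `#ff8800` → cut (S820, F513). Machine vertices: (312.316,62.346) → (271.977,224.055) → (199.184,59.260) → (134.366,161.482) → (166.492,85.442). Open path.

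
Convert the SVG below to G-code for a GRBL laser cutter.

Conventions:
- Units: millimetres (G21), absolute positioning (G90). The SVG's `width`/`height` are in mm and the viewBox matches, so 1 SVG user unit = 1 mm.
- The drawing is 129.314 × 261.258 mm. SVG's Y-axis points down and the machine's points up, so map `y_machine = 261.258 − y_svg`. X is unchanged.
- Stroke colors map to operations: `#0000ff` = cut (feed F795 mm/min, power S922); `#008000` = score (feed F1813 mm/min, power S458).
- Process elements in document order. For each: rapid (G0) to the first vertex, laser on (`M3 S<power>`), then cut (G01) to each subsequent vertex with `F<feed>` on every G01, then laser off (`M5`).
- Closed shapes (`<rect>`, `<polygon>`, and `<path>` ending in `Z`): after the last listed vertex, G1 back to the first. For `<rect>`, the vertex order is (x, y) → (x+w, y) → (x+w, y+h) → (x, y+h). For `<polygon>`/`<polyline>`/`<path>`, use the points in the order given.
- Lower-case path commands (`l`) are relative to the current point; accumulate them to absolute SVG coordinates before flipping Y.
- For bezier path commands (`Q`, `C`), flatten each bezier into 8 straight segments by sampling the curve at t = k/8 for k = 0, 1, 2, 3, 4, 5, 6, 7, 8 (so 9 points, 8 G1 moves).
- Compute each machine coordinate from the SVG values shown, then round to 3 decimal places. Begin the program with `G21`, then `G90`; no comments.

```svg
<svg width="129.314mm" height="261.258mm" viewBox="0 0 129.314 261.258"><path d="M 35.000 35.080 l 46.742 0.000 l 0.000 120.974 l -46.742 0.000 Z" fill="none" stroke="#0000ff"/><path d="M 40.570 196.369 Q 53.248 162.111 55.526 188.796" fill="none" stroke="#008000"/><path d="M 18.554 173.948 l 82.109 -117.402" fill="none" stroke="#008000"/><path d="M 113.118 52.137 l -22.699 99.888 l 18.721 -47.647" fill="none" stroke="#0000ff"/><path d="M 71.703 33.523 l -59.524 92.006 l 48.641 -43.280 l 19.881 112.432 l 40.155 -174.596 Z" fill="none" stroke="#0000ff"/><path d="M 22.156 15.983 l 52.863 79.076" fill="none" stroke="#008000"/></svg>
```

G21
G90
G0 X35.000 Y226.178
M3 S922
G01 X81.742 Y226.178 F795
G01 X81.742 Y105.204 F795
G01 X35.000 Y105.204 F795
G01 X35.000 Y226.178 F795
M5
G0 X40.570 Y64.889
M3 S458
G01 X43.577 Y72.501 F1813
G01 X46.259 Y78.209 F1813
G01 X48.616 Y82.012 F1813
G01 X50.648 Y83.911 F1813
G01 X52.355 Y83.906 F1813
G01 X53.737 Y81.996 F1813
G01 X54.794 Y78.181 F1813
G01 X55.526 Y72.462 F1813
M5
G0 X18.554 Y87.310
M3 S458
G01 X100.663 Y204.712 F1813
M5
G0 X113.118 Y209.121
M3 S922
G01 X90.419 Y109.233 F795
G01 X109.140 Y156.880 F795
M5
G0 X71.703 Y227.735
M3 S922
G01 X12.179 Y135.729 F795
G01 X60.820 Y179.009 F795
G01 X80.701 Y66.577 F795
G01 X120.856 Y241.173 F795
G01 X71.703 Y227.735 F795
M5
G0 X22.156 Y245.275
M3 S458
G01 X75.019 Y166.199 F1813
M5

viewBox `0 0 129.314 261.258` with mm width/height → 1 unit = 1 mm. Flip: y_m = 261.258 − y_svg.

**Shape 1** — `<path>` rectangle, stroke `#0000ff` → cut (S922, F795). Machine vertices: (35.000,226.178) → (81.742,226.178) → (81.742,105.204) → (35.000,105.204) → (35.000,226.178). Closed: final G1 returns to the first vertex.

**Shape 2** — `<path>` quadratic bezier, stroke `#008000` → score (S458, F1813). Control points (SVG): P0=(40.570,196.369), P1=(53.248,162.111), P2=(55.526,188.796); sampled at t=k/8. Machine vertices: (40.570,64.889) → (43.577,72.501) → (46.259,78.209) → (48.616,82.012) → (50.648,83.911) → (52.355,83.906) → (53.737,81.996) → (54.794,78.181) → (55.526,72.462). Open path.

**Shape 3** — `<path>` line segment, stroke `#008000` → score (S458, F1813). Machine vertices: (18.554,87.310) → (100.663,204.712). Open path.

**Shape 4** — `<path>` open polyline, stroke `#0000ff` → cut (S922, F795). Machine vertices: (113.118,209.121) → (90.419,109.233) → (109.140,156.880). Open path.

**Shape 5** — `<path>` closed polygon, stroke `#0000ff` → cut (S922, F795). Machine vertices: (71.703,227.735) → (12.179,135.729) → (60.820,179.009) → (80.701,66.577) → (120.856,241.173) → (71.703,227.735). Closed: final G1 returns to the first vertex.

**Shape 6** — `<path>` line segment, stroke `#008000` → score (S458, F1813). Machine vertices: (22.156,245.275) → (75.019,166.199). Open path.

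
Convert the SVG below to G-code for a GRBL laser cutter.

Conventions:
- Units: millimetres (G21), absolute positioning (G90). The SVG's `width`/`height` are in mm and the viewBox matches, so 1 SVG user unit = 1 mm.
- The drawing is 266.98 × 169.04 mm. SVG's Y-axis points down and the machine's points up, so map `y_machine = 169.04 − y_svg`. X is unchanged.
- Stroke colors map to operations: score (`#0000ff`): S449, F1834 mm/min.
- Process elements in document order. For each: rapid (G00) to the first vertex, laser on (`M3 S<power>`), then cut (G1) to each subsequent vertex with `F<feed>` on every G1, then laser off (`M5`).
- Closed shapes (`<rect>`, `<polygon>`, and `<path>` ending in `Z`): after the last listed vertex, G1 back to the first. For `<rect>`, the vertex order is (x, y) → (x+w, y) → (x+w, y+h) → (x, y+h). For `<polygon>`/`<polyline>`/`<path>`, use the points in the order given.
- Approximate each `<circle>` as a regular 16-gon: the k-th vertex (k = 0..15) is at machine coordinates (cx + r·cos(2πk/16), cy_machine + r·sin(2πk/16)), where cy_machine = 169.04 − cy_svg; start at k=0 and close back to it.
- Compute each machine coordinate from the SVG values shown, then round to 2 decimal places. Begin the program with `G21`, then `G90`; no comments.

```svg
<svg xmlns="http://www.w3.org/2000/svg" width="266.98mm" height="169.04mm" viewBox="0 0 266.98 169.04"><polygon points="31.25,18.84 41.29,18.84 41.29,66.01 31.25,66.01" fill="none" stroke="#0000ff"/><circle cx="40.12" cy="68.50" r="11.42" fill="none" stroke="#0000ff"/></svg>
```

1 u = 1 mm; y_m = 169.04 − y.

[1] `<polygon>` rectangle, #0000ff→score S449 F1834: (31.25,150.20) → (41.29,150.20) → (41.29,103.03) → (31.25,103.03) → (31.25,150.20) (closed)

[2] `<circle>` circle, #0000ff→score S449 F1834: (51.54,100.54) → (50.67,104.91) → (48.20,108.62) → (44.49,111.09) → (40.12,111.96) → (35.75,111.09) → (32.04,108.62) → (29.57,104.91) → (28.70,100.54) → (29.57,96.17) → (32.04,92.46) → (35.75,89.99) → (40.12,89.12) → (44.49,89.99) → (48.20,92.46) → (50.67,96.17) → (51.54,100.54) (closed)

G21
G90
G00 X31.25 Y150.20
M3 S449
G1 X41.29 Y150.20 F1834
G1 X41.29 Y103.03 F1834
G1 X31.25 Y103.03 F1834
G1 X31.25 Y150.20 F1834
M5
G00 X51.54 Y100.54
M3 S449
G1 X50.67 Y104.91 F1834
G1 X48.20 Y108.62 F1834
G1 X44.49 Y111.09 F1834
G1 X40.12 Y111.96 F1834
G1 X35.75 Y111.09 F1834
G1 X32.04 Y108.62 F1834
G1 X29.57 Y104.91 F1834
G1 X28.70 Y100.54 F1834
G1 X29.57 Y96.17 F1834
G1 X32.04 Y92.46 F1834
G1 X35.75 Y89.99 F1834
G1 X40.12 Y89.12 F1834
G1 X44.49 Y89.99 F1834
G1 X48.20 Y92.46 F1834
G1 X50.67 Y96.17 F1834
G1 X51.54 Y100.54 F1834
M5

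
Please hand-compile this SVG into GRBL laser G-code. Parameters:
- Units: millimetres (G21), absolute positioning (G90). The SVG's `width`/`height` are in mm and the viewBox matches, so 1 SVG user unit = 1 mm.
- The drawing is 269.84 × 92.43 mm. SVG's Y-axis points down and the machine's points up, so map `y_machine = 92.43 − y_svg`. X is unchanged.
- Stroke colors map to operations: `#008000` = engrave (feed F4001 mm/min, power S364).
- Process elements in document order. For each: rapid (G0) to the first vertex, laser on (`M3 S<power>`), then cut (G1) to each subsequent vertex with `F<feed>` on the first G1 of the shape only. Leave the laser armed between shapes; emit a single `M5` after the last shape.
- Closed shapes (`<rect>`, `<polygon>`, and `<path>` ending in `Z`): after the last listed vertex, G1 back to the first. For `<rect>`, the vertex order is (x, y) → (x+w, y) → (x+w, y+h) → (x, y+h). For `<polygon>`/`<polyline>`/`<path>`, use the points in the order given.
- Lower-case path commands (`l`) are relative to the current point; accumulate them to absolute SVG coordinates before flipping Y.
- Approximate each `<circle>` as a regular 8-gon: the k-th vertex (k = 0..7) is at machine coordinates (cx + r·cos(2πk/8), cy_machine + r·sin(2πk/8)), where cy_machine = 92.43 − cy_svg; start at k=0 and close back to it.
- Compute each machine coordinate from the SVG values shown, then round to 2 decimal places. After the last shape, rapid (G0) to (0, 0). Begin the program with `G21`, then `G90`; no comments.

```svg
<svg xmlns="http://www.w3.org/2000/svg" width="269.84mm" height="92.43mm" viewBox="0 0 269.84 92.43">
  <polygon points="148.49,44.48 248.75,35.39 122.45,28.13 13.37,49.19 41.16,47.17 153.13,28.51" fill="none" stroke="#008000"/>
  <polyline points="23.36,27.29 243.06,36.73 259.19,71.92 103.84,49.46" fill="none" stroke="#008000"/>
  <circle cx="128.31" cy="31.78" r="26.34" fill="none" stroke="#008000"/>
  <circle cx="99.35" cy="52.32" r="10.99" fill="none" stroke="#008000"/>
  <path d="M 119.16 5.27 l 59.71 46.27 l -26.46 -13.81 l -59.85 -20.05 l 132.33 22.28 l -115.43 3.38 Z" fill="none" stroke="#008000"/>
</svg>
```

G21
G90
G0 X148.49 Y47.95
M3 S364
G1 X248.75 Y57.04 F4001
G1 X122.45 Y64.30
G1 X13.37 Y43.24
G1 X41.16 Y45.26
G1 X153.13 Y63.92
G1 X148.49 Y47.95
G0 X23.36 Y65.14
M3 S364
G1 X243.06 Y55.70 F4001
G1 X259.19 Y20.51
G1 X103.84 Y42.97
G0 X154.65 Y60.65
M3 S364
G1 X146.94 Y79.28 F4001
G1 X128.31 Y86.99
G1 X109.68 Y79.28
G1 X101.97 Y60.65
G1 X109.68 Y42.02
G1 X128.31 Y34.31
G1 X146.94 Y42.02
G1 X154.65 Y60.65
G0 X110.34 Y40.11
M3 S364
G1 X107.12 Y47.88 F4001
G1 X99.35 Y51.10
G1 X91.58 Y47.88
G1 X88.36 Y40.11
G1 X91.58 Y32.34
G1 X99.35 Y29.12
G1 X107.12 Y32.34
G1 X110.34 Y40.11
G0 X119.16 Y87.16
M3 S364
G1 X178.87 Y40.89 F4001
G1 X152.41 Y54.70
G1 X92.56 Y74.75
G1 X224.89 Y52.47
G1 X109.46 Y49.09
G1 X119.16 Y87.16
M5
G0 X0.00 Y0.00

1 u = 1 mm; y_m = 92.43 − y.

[1] `<polygon>` closed polygon, #008000→engrave S364 F4001: (148.49,47.95) → (248.75,57.04) → (122.45,64.30) → (13.37,43.24) → (41.16,45.26) → (153.13,63.92) → (148.49,47.95) (closed)

[2] `<polyline>` open polyline, #008000→engrave S364 F4001: (23.36,65.14) → (243.06,55.70) → (259.19,20.51) → (103.84,42.97)

[3] `<circle>` circle, #008000→engrave S364 F4001: (154.65,60.65) → (146.94,79.28) → (128.31,86.99) → (109.68,79.28) → (101.97,60.65) → (109.68,42.02) → (128.31,34.31) → (146.94,42.02) → (154.65,60.65) (closed)

[4] `<circle>` circle, #008000→engrave S364 F4001: (110.34,40.11) → (107.12,47.88) → (99.35,51.10) → (91.58,47.88) → (88.36,40.11) → (91.58,32.34) → (99.35,29.12) → (107.12,32.34) → (110.34,40.11) (closed)

[5] `<path>` closed polygon, #008000→engrave S364 F4001: (119.16,87.16) → (178.87,40.89) → (152.41,54.70) → (92.56,74.75) → (224.89,52.47) → (109.46,49.09) → (119.16,87.16) (closed)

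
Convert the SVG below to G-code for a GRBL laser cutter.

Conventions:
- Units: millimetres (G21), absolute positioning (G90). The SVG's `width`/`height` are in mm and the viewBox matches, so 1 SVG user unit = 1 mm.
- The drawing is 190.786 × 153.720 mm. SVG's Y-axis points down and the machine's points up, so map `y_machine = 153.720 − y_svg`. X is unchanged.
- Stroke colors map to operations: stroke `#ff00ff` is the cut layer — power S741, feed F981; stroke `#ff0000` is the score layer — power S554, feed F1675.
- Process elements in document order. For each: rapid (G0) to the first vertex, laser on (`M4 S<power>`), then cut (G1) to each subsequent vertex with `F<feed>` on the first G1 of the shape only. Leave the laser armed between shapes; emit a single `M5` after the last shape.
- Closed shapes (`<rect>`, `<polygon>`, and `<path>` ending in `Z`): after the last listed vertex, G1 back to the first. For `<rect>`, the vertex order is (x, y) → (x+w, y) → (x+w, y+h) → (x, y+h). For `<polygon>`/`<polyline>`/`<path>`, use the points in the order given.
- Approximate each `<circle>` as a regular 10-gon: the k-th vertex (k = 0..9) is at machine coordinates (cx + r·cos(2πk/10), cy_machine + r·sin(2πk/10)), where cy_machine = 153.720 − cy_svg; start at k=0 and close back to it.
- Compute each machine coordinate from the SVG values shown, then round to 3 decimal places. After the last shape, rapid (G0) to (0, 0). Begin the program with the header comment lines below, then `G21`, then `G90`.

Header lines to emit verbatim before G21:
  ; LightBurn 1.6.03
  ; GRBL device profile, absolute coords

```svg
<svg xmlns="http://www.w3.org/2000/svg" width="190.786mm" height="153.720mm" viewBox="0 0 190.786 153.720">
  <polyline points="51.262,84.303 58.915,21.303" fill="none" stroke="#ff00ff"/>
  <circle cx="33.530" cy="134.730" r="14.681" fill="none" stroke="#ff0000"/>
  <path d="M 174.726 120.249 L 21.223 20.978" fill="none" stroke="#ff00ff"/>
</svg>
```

Since the viewBox matches the mm dimensions, user units are millimetres directly. The only transform is the Y-flip y_m = 153.720 − y_svg.

Shape 1 is a line segment drawn with `<polyline>`. Its stroke #ff00ff means cut at S741, F981. After flipping Y the toolpath is (51.262,69.417) → (58.915,132.417).

Shape 2 is a circle drawn with `<circle>`. Its stroke #ff0000 means score at S554, F1675. After flipping Y the toolpath is (48.211,18.990) → (45.407,27.619) → (38.067,32.952) → (28.993,32.952) → (21.653,27.619) → (18.849,18.990) → (21.653,10.361) → (28.993,5.028) → (38.067,5.028) → (45.407,10.361) → (48.211,18.990), returning to the start.

Shape 3 is a line segment drawn with `<path>`. Its stroke #ff00ff means cut at S741, F981. After flipping Y the toolpath is (174.726,33.471) → (21.223,132.742).

; LightBurn 1.6.03
; GRBL device profile, absolute coords
G21
G90
G0 X51.262 Y69.417
M4 S741
G1 X58.915 Y132.417 F981
G0 X48.211 Y18.990
M4 S554
G1 X45.407 Y27.619 F1675
G1 X38.067 Y32.952
G1 X28.993 Y32.952
G1 X21.653 Y27.619
G1 X18.849 Y18.990
G1 X21.653 Y10.361
G1 X28.993 Y5.028
G1 X38.067 Y5.028
G1 X45.407 Y10.361
G1 X48.211 Y18.990
G0 X174.726 Y33.471
M4 S741
G1 X21.223 Y132.742 F981
M5
G0 X0.000 Y0.000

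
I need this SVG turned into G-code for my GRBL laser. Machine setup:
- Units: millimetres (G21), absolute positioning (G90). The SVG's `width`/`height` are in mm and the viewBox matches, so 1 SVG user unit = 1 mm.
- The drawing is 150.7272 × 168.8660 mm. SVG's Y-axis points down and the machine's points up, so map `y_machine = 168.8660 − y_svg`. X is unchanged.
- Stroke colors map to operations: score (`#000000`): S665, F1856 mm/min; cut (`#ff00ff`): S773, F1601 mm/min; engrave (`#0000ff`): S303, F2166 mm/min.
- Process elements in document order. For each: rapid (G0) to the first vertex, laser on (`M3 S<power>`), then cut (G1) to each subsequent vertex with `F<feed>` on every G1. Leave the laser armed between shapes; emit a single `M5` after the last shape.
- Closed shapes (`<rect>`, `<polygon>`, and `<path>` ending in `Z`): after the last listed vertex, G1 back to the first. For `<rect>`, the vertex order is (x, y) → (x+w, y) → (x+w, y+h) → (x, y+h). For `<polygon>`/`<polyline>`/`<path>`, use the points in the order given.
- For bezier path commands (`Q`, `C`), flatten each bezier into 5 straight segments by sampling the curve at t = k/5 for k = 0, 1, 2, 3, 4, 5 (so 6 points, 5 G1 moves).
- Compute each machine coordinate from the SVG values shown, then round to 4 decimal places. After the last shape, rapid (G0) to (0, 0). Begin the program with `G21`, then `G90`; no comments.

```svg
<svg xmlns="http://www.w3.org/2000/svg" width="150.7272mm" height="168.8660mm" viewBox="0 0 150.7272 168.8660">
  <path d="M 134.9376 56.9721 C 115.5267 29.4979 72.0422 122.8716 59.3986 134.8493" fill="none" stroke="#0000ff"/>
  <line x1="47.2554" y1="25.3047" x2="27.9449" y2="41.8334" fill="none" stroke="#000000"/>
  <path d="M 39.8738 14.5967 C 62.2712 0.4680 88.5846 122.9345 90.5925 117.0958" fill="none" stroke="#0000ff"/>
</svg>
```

G21
G90
G0 X134.9376 Y111.8939
M3 S303
G1 X120.8415 Y115.4946 F2166
G1 X103.6037 Y99.7996 F2166
G1 X85.8600 Y74.5164 F2166
G1 X70.2464 Y49.3529 F2166
G1 X59.3986 Y34.0167 F2166
G0 X47.2554 Y143.5613
M3 S665
G1 X27.9449 Y127.0326 F1856
G0 X39.8738 Y154.2693
M3 S303
G1 X53.5564 Y148.4743 F2166
G1 X66.8242 Y122.6117 F2166
G1 X78.3226 Y89.3966 F2166
G1 X86.6969 Y61.5444 F2166
G1 X90.5925 Y51.7702 F2166
M5
G0 X0.0000 Y0.0000

viewBox `0 0 150.7272 168.8660` with mm width/height → 1 unit = 1 mm. Flip: y_m = 168.8660 − y_svg.

**Shape 1** — `<path>` cubic bezier, stroke `#0000ff` → engrave (S303, F2166). Control points (SVG): P0=(134.9376,56.9721), P1=(115.5267,29.4979), P2=(72.0422,122.8716), P3=(59.3986,134.8493); sampled at t=k/5. Machine vertices: (134.9376,111.8939) → (120.8415,115.4946) → (103.6037,99.7996) → (85.8600,74.5164) → (70.2464,49.3529) → (59.3986,34.0167). Open path.

**Shape 2** — `<line>` line segment, stroke `#000000` → score (S665, F1856). Machine vertices: (47.2554,143.5613) → (27.9449,127.0326). Open path.

**Shape 3** — `<path>` cubic bezier, stroke `#0000ff` → engrave (S303, F2166). Control points (SVG): P0=(39.8738,14.5967), P1=(62.2712,0.4680), P2=(88.5846,122.9345), P3=(90.5925,117.0958); sampled at t=k/5. Machine vertices: (39.8738,154.2693) → (53.5564,148.4743) → (66.8242,122.6117) → (78.3226,89.3966) → (86.6969,61.5444) → (90.5925,51.7702). Open path.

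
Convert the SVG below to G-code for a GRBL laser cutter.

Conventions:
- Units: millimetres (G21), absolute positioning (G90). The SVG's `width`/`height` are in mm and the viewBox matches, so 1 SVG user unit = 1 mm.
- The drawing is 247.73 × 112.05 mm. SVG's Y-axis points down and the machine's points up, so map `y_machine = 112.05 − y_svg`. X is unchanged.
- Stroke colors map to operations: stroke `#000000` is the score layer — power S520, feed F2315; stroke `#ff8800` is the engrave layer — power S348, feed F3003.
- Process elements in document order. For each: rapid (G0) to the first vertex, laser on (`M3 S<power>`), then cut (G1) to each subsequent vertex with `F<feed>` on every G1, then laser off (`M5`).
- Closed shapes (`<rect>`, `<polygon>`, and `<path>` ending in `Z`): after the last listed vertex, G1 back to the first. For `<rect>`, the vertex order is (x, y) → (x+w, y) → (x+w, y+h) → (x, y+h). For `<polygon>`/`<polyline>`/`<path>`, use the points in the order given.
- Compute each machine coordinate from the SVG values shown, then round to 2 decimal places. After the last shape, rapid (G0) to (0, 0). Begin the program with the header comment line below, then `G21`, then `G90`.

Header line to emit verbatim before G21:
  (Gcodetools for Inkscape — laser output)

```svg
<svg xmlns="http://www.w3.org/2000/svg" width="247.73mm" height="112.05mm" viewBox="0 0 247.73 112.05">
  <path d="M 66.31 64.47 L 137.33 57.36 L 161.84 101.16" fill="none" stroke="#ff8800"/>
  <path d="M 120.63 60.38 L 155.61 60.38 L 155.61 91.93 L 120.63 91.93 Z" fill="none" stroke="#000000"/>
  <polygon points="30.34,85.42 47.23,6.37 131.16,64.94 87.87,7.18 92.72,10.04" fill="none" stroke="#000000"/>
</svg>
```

Since the viewBox matches the mm dimensions, user units are millimetres directly. The only transform is the Y-flip y_m = 112.05 − y_svg.

Shape 1 is a open polyline drawn with `<path>`. Its stroke #ff8800 means engrave at S348, F3003. After flipping Y the toolpath is (66.31,47.58) → (137.33,54.69) → (161.84,10.89).

Shape 2 is a rectangle drawn with `<path>`. Its stroke #000000 means score at S520, F2315. After flipping Y the toolpath is (120.63,51.67) → (155.61,51.67) → (155.61,20.12) → (120.63,20.12) → (120.63,51.67), returning to the start.

Shape 3 is a closed polygon drawn with `<polygon>`. Its stroke #000000 means score at S520, F2315. After flipping Y the toolpath is (30.34,26.63) → (47.23,105.68) → (131.16,47.11) → (87.87,104.87) → (92.72,102.01) → (30.34,26.63), returning to the start.

(Gcodetools for Inkscape — laser output)
G21
G90
G0 X66.31 Y47.58
M3 S348
G1 X137.33 Y54.69 F3003
G1 X161.84 Y10.89 F3003
M5
G0 X120.63 Y51.67
M3 S520
G1 X155.61 Y51.67 F2315
G1 X155.61 Y20.12 F2315
G1 X120.63 Y20.12 F2315
G1 X120.63 Y51.67 F2315
M5
G0 X30.34 Y26.63
M3 S520
G1 X47.23 Y105.68 F2315
G1 X131.16 Y47.11 F2315
G1 X87.87 Y104.87 F2315
G1 X92.72 Y102.01 F2315
G1 X30.34 Y26.63 F2315
M5
G0 X0.00 Y0.00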